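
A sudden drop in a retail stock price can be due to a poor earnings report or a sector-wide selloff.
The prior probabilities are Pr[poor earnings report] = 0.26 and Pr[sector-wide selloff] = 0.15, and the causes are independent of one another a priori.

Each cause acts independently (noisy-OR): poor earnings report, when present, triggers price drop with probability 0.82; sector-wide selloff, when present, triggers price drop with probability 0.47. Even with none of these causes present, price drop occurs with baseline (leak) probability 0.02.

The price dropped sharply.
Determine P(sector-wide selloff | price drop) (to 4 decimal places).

Under noisy-OR, P(price drop | causes) = 1 − (1−0.02)·∏(1−qᵢ) over the active causes.
Sum P(price drop|·) weighted by the priors over the 4 (poor earnings report, sector-wide selloff) configurations:
  P(price drop) = 0.02*0.74*0.85 + 0.4806*0.74*0.15 + 0.8236*0.26*0.85 + 0.906508*0.26*0.15
        = 0.012580 + 0.053347 + 0.182016 + 0.035354 = 0.283297
Configurations with sector-wide selloff contribute 0.088701, so
  P(sector-wide selloff | price drop) = 0.088701 / 0.283297 ≈ 0.3131

P(sector-wide selloff | price drop) ≈ 0.3131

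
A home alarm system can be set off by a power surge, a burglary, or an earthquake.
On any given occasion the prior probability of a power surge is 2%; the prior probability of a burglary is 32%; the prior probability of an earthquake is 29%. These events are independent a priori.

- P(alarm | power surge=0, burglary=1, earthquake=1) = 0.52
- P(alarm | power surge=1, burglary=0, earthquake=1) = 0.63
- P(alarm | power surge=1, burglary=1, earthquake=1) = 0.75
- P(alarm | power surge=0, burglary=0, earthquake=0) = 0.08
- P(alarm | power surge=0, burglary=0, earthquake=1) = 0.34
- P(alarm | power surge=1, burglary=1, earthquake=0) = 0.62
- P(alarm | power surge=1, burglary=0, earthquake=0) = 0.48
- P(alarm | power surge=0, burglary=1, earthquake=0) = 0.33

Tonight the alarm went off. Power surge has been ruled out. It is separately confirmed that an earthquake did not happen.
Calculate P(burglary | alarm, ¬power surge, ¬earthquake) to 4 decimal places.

P(alarm | ¬power surge, ¬earthquake) = 0.08×0.68 + 0.33×0.32 = 0.054400 + 0.105600 = 0.160000
Of this, 0.105600 comes from 0.33×0.32 (the burglary=true cases).
Hence the posterior is 0.105600/0.160000 ≈ 0.6600.

P(burglary | alarm, ¬power surge, ¬earthquake) ≈ 0.6600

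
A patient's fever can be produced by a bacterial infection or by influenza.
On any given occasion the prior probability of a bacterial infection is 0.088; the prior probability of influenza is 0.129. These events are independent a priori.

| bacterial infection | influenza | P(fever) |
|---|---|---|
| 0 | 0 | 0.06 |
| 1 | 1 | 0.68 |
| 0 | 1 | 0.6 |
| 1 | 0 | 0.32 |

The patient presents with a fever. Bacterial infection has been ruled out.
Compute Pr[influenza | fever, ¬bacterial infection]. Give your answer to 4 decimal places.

Numerator (weight on configurations with influenza): 0.6·0.129 = 0.077400
The normalizing constant is 0.06·0.871 + 0.6·0.129 = 0.129660
P(influenza | fever, ¬bacterial infection) = 0.077400/0.129660 ≈ 0.5969

Pr[influenza | fever, ¬bacterial infection] ≈ 0.5969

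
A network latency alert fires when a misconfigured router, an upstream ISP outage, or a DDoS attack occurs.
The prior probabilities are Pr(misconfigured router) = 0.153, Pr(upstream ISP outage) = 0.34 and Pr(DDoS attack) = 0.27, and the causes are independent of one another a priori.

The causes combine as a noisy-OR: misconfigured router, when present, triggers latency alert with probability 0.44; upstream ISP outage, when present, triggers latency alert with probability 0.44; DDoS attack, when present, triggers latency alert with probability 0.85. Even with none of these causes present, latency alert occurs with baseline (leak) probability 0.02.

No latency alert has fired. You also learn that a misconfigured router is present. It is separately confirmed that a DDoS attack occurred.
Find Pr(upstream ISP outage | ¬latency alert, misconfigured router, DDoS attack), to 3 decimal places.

Under noisy-OR, P(latency alert | causes) = 1 − (1−0.02)·∏(1−qᵢ) over the active causes.
Sum P(¬latency alert|·) weighted by the priors over both values of upstream ISP outage:
  P(¬latency alert | misconfigured router, DDoS attack) = 0.08232*0.66 + 0.046099*0.34
        = 0.054331 + 0.015674 = 0.070005
Configurations with upstream ISP outage contribute 0.015674, so
  P(upstream ISP outage | ¬latency alert, misconfigured router, DDoS attack) = 0.015674 / 0.070005 ≈ 0.224

Pr(upstream ISP outage | ¬latency alert, misconfigured router, DDoS attack) ≈ 0.224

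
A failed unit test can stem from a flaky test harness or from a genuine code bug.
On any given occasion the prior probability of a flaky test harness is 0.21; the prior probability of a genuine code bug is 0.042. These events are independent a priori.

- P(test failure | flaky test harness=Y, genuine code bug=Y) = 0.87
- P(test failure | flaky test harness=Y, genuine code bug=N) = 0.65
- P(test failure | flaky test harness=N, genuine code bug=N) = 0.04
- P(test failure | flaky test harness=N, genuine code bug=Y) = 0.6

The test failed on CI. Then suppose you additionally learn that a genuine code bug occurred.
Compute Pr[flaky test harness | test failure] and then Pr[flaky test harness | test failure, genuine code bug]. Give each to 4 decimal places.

Pr[flaky test harness | test failure] ≈ 0.7340; Pr[flaky test harness | test failure, genuine code bug] ≈ 0.2782

Weight on flaky test harness=true, given the evidence: 0.130767 + 0.007673 = 0.138440
Denominator P(test failure): 0.04·0.79·0.958 + 0.6·0.79·0.042 + 0.65·0.21·0.958 + 0.87·0.21·0.042 = 0.188621
Posterior = 0.138440 / 0.188621 ≈ 0.7340

Now also conditioning on genuine code bug=true:
Numerator (weight on configurations with flaky test harness): 0.87*0.21 = 0.182700
Denominator P(test failure | genuine code bug): 0.6*0.79 + 0.87*0.21 = 0.656700
Posterior = 0.182700 / 0.656700 ≈ 0.2782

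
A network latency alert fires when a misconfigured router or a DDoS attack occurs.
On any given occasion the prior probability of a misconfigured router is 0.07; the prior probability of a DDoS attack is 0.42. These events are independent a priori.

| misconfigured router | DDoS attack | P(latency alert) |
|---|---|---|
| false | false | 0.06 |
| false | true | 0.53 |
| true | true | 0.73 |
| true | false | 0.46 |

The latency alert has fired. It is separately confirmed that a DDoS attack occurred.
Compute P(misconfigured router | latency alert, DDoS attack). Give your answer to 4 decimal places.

Numerator (weight on configurations with misconfigured router): 0.73*0.07 = 0.051100
The normalizing constant is 0.53*0.93 + 0.73*0.07 = 0.544000
Posterior = 0.051100 / 0.544000 ≈ 0.0939

P(misconfigured router | latency alert, DDoS attack) ≈ 0.0939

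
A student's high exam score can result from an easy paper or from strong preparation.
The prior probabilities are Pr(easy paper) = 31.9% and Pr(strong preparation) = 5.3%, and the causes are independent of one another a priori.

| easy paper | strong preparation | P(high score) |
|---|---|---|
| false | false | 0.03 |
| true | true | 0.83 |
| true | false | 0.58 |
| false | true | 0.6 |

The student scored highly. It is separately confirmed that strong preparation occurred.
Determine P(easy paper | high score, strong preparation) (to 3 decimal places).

P(easy paper | high score, strong preparation) ≈ 0.393

P(high score | strong preparation) = 0.6*0.681 + 0.83*0.319 = 0.408600 + 0.264770 = 0.673370
Of this, 0.264770 comes from 0.83*0.319 (the easy paper=true cases).
So P(easy paper | high score, strong preparation) = 0.264770/0.673370 ≈ 0.393.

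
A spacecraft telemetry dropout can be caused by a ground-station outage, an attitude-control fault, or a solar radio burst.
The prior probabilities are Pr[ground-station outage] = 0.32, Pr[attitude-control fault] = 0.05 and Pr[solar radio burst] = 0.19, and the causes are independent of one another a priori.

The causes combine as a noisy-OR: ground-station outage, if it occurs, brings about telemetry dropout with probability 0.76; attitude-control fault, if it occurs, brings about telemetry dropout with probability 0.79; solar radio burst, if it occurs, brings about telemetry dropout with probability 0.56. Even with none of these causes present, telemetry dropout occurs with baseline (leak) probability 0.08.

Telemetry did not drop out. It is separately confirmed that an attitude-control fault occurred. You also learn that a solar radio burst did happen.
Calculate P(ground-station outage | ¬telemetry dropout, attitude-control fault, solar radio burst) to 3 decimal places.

Under noisy-OR, P(telemetry dropout | causes) = 1 − (1−0.08)·∏(1−qᵢ) over the active causes.
P(¬telemetry dropout | attitude-control fault, solar radio burst) = 0.085008·0.68 + 0.020402·0.32 = 0.057805 + 0.006529 = 0.064334
Restricting to configurations with ground-station outage present: 0.020402·0.32 = 0.006529.
Hence the posterior is 0.006529/0.064334 ≈ 0.101.

P(ground-station outage | ¬telemetry dropout, attitude-control fault, solar radio burst) ≈ 0.101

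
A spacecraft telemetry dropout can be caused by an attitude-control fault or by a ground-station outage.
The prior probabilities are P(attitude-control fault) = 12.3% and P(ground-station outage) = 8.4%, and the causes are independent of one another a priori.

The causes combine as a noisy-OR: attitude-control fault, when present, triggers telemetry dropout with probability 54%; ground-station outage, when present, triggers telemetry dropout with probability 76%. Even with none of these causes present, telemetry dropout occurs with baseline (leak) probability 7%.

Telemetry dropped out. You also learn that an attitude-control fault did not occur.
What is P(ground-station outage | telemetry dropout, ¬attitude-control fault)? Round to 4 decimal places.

P(ground-station outage | telemetry dropout, ¬attitude-control fault) ≈ 0.5044

Under noisy-OR, P(telemetry dropout | causes) = 1 − (1−0.07)·∏(1−qᵢ) over the active causes.
For the numerator, keep only ground-station outage=true terms: 0.7768*0.084 = 0.065251
Denominator P(telemetry dropout | ¬attitude-control fault): 0.07*0.916 + 0.7768*0.084 = 0.129371
Posterior = 0.065251 / 0.129371 ≈ 0.5044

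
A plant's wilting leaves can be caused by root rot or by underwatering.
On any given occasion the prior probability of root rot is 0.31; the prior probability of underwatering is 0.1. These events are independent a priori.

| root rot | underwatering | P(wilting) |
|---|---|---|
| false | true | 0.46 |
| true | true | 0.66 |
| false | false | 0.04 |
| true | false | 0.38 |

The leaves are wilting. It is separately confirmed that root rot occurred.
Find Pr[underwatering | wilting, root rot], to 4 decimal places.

Pr[underwatering | wilting, root rot] ≈ 0.1618

For the numerator, keep only underwatering=true terms: 0.66×0.1 = 0.066000
Normalizer over all consistent configurations: 0.38×0.9 + 0.66×0.1 = 0.408000
P(underwatering | wilting, root rot) = 0.066000/0.408000 ≈ 0.1618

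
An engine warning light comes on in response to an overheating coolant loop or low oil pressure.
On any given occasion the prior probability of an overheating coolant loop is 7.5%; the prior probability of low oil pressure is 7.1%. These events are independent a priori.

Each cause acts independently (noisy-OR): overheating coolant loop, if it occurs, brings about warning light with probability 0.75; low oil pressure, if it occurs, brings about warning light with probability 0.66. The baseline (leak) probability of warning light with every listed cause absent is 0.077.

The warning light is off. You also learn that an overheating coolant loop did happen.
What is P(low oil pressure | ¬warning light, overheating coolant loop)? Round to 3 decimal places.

Under noisy-OR, P(warning light | causes) = 1 − (1−0.077)·∏(1−qᵢ) over the active causes.
Enumerate both values of low oil pressure and weight by the priors:
  P(¬warning light | overheating coolant loop) = 0.23075×0.929 + 0.078455×0.071
        = 0.214367 + 0.005570 = 0.219937
Keeping only the low oil pressure-present terms gives 0.005570, so
  P(low oil pressure | ¬warning light, overheating coolant loop) = 0.005570 / 0.219937 ≈ 0.025

P(low oil pressure | ¬warning light, overheating coolant loop) ≈ 0.025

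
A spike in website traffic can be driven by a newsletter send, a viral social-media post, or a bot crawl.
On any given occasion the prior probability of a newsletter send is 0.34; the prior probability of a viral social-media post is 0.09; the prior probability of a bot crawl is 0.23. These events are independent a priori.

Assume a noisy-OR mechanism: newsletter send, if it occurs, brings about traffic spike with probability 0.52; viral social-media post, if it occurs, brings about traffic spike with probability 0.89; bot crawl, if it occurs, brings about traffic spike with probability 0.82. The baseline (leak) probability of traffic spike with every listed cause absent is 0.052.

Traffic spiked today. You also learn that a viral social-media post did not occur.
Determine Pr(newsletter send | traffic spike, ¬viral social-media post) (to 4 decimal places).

Under noisy-OR, P(traffic spike | causes) = 1 − (1−0.052)·∏(1−qᵢ) over the active causes.
Weight on newsletter send=true, given the evidence: 0.142671 + 0.071795 = 0.214466
Denominator P(traffic spike | ¬viral social-media post): 0.052*0.66*0.77 + 0.82936*0.66*0.23 + 0.54496*0.34*0.77 + 0.918093*0.34*0.23 = 0.366789
Posterior = 0.214466 / 0.366789 ≈ 0.5847

Pr(newsletter send | traffic spike, ¬viral social-media post) ≈ 0.5847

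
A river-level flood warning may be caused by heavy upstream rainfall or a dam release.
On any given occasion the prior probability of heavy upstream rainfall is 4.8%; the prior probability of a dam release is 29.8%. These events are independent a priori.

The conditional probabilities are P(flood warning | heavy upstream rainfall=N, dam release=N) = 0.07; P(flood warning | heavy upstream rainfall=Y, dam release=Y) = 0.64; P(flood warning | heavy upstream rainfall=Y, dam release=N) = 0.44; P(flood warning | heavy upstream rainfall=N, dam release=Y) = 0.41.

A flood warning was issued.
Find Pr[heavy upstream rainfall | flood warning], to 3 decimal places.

Numerator (weight on configurations with heavy upstream rainfall): 0.014826 + 0.009155 = 0.023981
Normalizer over all consistent configurations: 0.07*0.952*0.702 + 0.41*0.952*0.298 + 0.44*0.048*0.702 + 0.64*0.048*0.298 = 0.187077
Posterior = 0.023981 / 0.187077 ≈ 0.128

Pr[heavy upstream rainfall | flood warning] ≈ 0.128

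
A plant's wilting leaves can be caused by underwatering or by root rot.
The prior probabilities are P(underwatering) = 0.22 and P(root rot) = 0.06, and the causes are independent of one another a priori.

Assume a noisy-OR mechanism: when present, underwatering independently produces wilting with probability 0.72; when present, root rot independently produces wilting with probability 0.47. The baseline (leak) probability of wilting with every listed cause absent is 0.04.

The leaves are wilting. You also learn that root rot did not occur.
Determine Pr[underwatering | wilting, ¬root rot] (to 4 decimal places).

Under noisy-OR, P(wilting | causes) = 1 − (1−0.04)·∏(1−qᵢ) over the active causes.
Sum P(wilting|·) weighted by the priors over both values of underwatering:
  P(wilting | ¬root rot) = 0.04·0.78 + 0.7312·0.22
        = 0.031200 + 0.160864 = 0.192064
The terms with underwatering present sum to 0.160864, so
  P(underwatering | wilting, ¬root rot) = 0.160864 / 0.192064 ≈ 0.8376

Pr[underwatering | wilting, ¬root rot] ≈ 0.8376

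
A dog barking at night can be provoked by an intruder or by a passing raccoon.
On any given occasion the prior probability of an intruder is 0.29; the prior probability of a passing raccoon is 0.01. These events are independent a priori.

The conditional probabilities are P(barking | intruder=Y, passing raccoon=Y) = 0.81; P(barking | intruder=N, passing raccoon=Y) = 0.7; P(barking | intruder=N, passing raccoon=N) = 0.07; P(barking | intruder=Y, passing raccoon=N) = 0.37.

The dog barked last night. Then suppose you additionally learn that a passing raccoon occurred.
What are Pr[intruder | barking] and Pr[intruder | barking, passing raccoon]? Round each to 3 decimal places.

Pr[intruder | barking] ≈ 0.667; Pr[intruder | barking, passing raccoon] ≈ 0.321

P(barking) = 0.07×0.71×0.99 + 0.7×0.71×0.01 + 0.37×0.29×0.99 + 0.81×0.29×0.01 = 0.049203 + 0.004970 + 0.106227 + 0.002349 = 0.162749
The intruder-present share is 0.106227 + 0.002349 = 0.108576.
Hence the posterior is 0.108576/0.162749 ≈ 0.667.

With the extra evidence:
Numerator (weight on configurations with intruder): 0.81·0.29 = 0.234900
The normalizing constant is 0.7·0.71 + 0.81·0.29 = 0.731900
Posterior = 0.234900 / 0.731900 ≈ 0.321
This is intercausal reasoning (explaining away): once passing raccoon accounts for the barking, intruder becomes less likely.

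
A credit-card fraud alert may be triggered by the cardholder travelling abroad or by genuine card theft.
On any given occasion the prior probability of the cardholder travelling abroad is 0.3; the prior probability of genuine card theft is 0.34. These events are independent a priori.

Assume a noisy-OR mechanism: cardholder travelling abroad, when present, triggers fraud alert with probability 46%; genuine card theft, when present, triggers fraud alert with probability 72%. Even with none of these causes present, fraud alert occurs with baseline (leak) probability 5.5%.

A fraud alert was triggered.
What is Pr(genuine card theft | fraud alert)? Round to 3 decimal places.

Pr(genuine card theft | fraud alert) ≈ 0.682

Under noisy-OR, P(fraud alert | causes) = 1 − (1−0.055)·∏(1−qᵢ) over the active causes.
P(fraud alert) = 0.055×0.7×0.66 + 0.7354×0.7×0.34 + 0.4897×0.3×0.66 + 0.857116×0.3×0.34 = 0.025410 + 0.175025 + 0.096961 + 0.087426 = 0.384822
The genuine card theft-present share is 0.175025 + 0.087426 = 0.262451.
So P(genuine card theft | fraud alert) = 0.262451/0.384822 ≈ 0.682.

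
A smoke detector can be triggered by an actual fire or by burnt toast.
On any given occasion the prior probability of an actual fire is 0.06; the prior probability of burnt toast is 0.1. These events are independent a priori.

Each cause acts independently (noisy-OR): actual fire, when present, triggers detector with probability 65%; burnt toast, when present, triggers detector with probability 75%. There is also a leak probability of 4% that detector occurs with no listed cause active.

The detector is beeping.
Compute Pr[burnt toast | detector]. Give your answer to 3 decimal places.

Under noisy-OR, P(detector | causes) = 1 − (1−0.04)·∏(1−qᵢ) over the active causes.
By total probability over the 4 (actual fire, burnt toast) configurations:
  P(detector) = 0.04·0.94·0.9 + 0.76·0.94·0.1 + 0.664·0.06·0.9 + 0.916·0.06·0.1
        = 0.033840 + 0.071440 + 0.035856 + 0.005496 = 0.146632
Keeping only the burnt toast-present terms gives 0.076936, so
  P(burnt toast | detector) = 0.076936 / 0.146632 ≈ 0.525

Pr[burnt toast | detector] ≈ 0.525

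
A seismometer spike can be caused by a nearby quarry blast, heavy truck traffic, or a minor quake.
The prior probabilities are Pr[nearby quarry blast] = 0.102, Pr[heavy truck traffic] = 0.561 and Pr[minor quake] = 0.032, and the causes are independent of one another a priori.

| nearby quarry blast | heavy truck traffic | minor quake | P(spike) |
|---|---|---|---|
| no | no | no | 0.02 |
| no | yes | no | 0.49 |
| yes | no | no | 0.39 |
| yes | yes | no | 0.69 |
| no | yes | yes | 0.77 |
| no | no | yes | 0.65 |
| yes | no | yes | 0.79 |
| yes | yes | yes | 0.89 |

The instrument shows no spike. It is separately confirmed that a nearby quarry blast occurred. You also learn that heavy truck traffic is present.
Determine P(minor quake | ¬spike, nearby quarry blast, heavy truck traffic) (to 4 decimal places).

Numerator (weight on configurations with minor quake): 0.11·0.032 = 0.003520
The normalizing constant is 0.31·0.968 + 0.11·0.032 = 0.303600
Posterior = 0.003520 / 0.303600 ≈ 0.0116

P(minor quake | ¬spike, nearby quarry blast, heavy truck traffic) ≈ 0.0116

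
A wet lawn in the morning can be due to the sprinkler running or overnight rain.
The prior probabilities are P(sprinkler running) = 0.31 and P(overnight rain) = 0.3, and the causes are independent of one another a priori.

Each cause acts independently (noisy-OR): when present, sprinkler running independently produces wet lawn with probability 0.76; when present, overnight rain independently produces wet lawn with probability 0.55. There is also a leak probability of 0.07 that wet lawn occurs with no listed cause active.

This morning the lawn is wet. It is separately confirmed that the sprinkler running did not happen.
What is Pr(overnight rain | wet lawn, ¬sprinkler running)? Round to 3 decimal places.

Pr(overnight rain | wet lawn, ¬sprinkler running) ≈ 0.781

Under noisy-OR, P(wet lawn | causes) = 1 − (1−0.07)·∏(1−qᵢ) over the active causes.
P(wet lawn | ¬sprinkler running) = 0.07*0.7 + 0.5815*0.3 = 0.049000 + 0.174450 = 0.223450
The overnight rain-present share is 0.5815*0.3 = 0.174450.
So P(overnight rain | wet lawn, ¬sprinkler running) = 0.174450/0.223450 ≈ 0.781.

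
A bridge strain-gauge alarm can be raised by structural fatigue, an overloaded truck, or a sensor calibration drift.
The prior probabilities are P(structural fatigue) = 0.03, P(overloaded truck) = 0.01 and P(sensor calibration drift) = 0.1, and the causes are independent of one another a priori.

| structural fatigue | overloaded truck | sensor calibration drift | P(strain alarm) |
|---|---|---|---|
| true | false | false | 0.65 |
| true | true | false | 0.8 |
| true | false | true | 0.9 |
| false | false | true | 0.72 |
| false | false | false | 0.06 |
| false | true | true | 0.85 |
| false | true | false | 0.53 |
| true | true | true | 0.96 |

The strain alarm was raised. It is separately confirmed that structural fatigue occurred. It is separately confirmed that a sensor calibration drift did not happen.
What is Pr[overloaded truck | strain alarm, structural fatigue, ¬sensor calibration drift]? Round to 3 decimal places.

Enumerate both values of overloaded truck and weight by the priors:
  P(strain alarm | structural fatigue, ¬sensor calibration drift) = 0.65*0.99 + 0.8*0.01
        = 0.643500 + 0.008000 = 0.651500
Configurations with overloaded truck contribute 0.008000, so
  P(overloaded truck | strain alarm, structural fatigue, ¬sensor calibration drift) = 0.008000 / 0.651500 ≈ 0.012

Pr[overloaded truck | strain alarm, structural fatigue, ¬sensor calibration drift] ≈ 0.012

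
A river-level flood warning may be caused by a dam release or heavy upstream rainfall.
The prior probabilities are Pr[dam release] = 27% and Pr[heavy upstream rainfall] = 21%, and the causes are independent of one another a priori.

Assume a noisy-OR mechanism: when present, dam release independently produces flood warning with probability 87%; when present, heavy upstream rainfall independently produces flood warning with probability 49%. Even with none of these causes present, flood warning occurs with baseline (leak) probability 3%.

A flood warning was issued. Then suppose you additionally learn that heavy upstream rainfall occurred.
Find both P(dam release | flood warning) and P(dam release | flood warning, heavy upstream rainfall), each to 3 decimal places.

P(dam release | flood warning) ≈ 0.716; P(dam release | flood warning, heavy upstream rainfall) ≈ 0.406

Under noisy-OR, P(flood warning | causes) = 1 − (1−0.03)·∏(1−qᵢ) over the active causes.
P(flood warning) = 0.03·0.73·0.79 + 0.5053·0.73·0.21 + 0.8739·0.27·0.79 + 0.935689·0.27·0.21 = 0.017301 + 0.077462 + 0.186403 + 0.053054 = 0.334220
Restricting to configurations with dam release present: 0.186403 + 0.053054 = 0.239457.
So P(dam release | flood warning) = 0.239457/0.334220 ≈ 0.716.

Now condition on the additional information:
For the numerator, keep only dam release=true terms: 0.935689*0.27 = 0.252636
The normalizing constant is 0.5053*0.73 + 0.935689*0.27 = 0.621505
Posterior = 0.252636 / 0.621505 ≈ 0.406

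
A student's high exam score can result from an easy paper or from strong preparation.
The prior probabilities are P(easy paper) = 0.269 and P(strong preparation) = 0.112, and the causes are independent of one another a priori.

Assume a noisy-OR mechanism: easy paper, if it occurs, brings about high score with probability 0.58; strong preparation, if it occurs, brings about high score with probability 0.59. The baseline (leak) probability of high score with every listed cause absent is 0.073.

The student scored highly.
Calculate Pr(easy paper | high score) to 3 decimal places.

Under noisy-OR, P(high score | causes) = 1 − (1−0.073)·∏(1−qᵢ) over the active causes.
Numerator (weight on configurations with easy paper): 0.145870 + 0.025319 = 0.171189
Normalizer over all consistent configurations: 0.073·0.731·0.888 + 0.61993·0.731·0.112 + 0.61066·0.269·0.888 + 0.840371·0.269·0.112 = 0.269330
P(easy paper | high score) = 0.171189/0.269330 ≈ 0.636

Pr(easy paper | high score) ≈ 0.636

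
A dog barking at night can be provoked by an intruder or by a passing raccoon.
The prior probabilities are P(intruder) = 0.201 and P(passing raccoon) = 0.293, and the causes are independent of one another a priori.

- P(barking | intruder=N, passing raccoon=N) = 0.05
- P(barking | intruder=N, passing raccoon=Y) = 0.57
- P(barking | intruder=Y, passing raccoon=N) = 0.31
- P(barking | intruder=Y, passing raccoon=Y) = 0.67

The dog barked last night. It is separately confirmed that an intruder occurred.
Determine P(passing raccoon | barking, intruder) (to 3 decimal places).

For the numerator, keep only passing raccoon=true terms: 0.67×0.293 = 0.196310
Denominator P(barking | intruder): 0.31×0.707 + 0.67×0.293 = 0.415480
Posterior = 0.196310 / 0.415480 ≈ 0.472

P(passing raccoon | barking, intruder) ≈ 0.472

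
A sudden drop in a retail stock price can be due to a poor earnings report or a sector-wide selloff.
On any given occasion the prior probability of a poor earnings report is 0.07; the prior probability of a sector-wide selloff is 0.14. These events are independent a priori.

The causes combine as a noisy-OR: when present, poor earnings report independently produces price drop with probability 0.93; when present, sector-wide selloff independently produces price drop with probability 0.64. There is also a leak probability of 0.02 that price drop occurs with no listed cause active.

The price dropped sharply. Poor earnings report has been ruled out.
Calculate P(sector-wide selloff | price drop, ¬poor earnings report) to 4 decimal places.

Under noisy-OR, P(price drop | causes) = 1 − (1−0.02)·∏(1−qᵢ) over the active causes.
Enumerate both values of sector-wide selloff and weight by the priors:
  P(price drop | ¬poor earnings report) = 0.02×0.86 + 0.6472×0.14
        = 0.017200 + 0.090608 = 0.107808
Keeping only the sector-wide selloff-present terms gives 0.090608, so
  P(sector-wide selloff | price drop, ¬poor earnings report) = 0.090608 / 0.107808 ≈ 0.8405

P(sector-wide selloff | price drop, ¬poor earnings report) ≈ 0.8405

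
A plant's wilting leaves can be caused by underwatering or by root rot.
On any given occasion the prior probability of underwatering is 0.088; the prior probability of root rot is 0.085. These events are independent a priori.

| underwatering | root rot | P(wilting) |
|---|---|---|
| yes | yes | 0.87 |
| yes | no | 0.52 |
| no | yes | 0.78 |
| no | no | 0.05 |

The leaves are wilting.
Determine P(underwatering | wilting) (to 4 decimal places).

Weight on underwatering=true, given the evidence: 0.041870 + 0.006508 = 0.048378
The normalizing constant is 0.05·0.912·0.915 + 0.78·0.912·0.085 + 0.52·0.088·0.915 + 0.87·0.088·0.085 = 0.150568
P(underwatering | wilting) = 0.048378/0.150568 ≈ 0.3213

P(underwatering | wilting) ≈ 0.3213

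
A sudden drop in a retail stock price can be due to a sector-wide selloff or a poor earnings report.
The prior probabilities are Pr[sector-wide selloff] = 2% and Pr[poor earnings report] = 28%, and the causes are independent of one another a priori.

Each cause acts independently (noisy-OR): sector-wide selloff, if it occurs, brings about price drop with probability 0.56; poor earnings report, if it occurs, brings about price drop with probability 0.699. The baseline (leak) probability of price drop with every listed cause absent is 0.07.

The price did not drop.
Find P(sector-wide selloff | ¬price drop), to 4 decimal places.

Under noisy-OR, P(price drop | causes) = 1 − (1−0.07)·∏(1−qᵢ) over the active causes.
For the numerator, keep only sector-wide selloff=true terms: 0.005892 + 0.000690 = 0.006582
Normalizer over all consistent configurations: 0.93·0.98·0.72 + 0.27993·0.98·0.28 + 0.4092·0.02·0.72 + 0.123169·0.02·0.28 = 0.739603
P(sector-wide selloff | ¬price drop) = 0.006582/0.739603 ≈ 0.0089

P(sector-wide selloff | ¬price drop) ≈ 0.0089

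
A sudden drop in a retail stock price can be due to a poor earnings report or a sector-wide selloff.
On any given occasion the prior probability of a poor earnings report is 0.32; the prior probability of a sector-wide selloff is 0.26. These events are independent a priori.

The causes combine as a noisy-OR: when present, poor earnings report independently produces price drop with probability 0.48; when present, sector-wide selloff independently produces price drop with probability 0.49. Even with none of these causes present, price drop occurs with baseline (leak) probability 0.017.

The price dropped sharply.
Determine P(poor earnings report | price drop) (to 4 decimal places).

Under noisy-OR, P(price drop | causes) = 1 − (1−0.017)·∏(1−qᵢ) over the active causes.
For the numerator, keep only poor earnings report=true terms: 0.115757 + 0.061510 = 0.177267
Normalizer over all consistent configurations: 0.017·0.68·0.74 + 0.49867·0.68·0.26 + 0.48884·0.32·0.74 + 0.739308·0.32·0.26 = 0.273986
P(poor earnings report | price drop) = 0.177267/0.273986 ≈ 0.6470

P(poor earnings report | price drop) ≈ 0.6470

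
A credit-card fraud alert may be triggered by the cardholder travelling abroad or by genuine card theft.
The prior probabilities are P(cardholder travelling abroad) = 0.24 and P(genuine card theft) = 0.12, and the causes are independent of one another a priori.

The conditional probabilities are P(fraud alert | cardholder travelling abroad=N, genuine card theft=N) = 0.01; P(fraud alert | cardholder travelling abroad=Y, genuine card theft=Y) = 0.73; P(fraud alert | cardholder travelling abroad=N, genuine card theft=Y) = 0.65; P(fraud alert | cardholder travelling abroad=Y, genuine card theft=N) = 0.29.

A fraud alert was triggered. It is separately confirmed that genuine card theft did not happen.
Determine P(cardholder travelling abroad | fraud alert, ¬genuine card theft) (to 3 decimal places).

P(cardholder travelling abroad | fraud alert, ¬genuine card theft) ≈ 0.902

Numerator (weight on configurations with cardholder travelling abroad): 0.29×0.24 = 0.069600
The normalizing constant is 0.01×0.76 + 0.29×0.24 = 0.077200
Posterior = 0.069600 / 0.077200 ≈ 0.902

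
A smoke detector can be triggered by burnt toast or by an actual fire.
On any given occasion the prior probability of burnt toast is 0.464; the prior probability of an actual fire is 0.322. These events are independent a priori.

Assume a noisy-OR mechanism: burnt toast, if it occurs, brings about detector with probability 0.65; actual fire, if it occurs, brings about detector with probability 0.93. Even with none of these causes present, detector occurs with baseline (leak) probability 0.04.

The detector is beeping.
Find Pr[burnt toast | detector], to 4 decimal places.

Under noisy-OR, P(detector | causes) = 1 − (1−0.04)·∏(1−qᵢ) over the active causes.
P(detector) = 0.04·0.536·0.678 + 0.9328·0.536·0.322 + 0.664·0.464·0.678 + 0.97648·0.464·0.322 = 0.014536 + 0.160994 + 0.208889 + 0.145894 = 0.530313
Of this, 0.354783 comes from 0.208889 + 0.145894 (the burnt toast=true cases).
So P(burnt toast | detector) = 0.354783/0.530313 ≈ 0.6690.

Pr[burnt toast | detector] ≈ 0.6690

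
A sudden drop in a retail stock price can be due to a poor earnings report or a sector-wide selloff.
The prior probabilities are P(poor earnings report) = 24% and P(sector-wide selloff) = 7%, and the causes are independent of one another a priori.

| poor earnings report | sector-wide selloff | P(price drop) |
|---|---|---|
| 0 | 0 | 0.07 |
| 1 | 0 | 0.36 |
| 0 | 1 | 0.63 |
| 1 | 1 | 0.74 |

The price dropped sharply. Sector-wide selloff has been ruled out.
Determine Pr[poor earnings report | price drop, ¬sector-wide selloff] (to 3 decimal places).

Pr[poor earnings report | price drop, ¬sector-wide selloff] ≈ 0.619

By total probability over both values of poor earnings report:
  P(price drop | ¬sector-wide selloff) = 0.07·0.76 + 0.36·0.24
        = 0.053200 + 0.086400 = 0.139600
The terms with poor earnings report present sum to 0.086400, so
  P(poor earnings report | price drop, ¬sector-wide selloff) = 0.086400 / 0.139600 ≈ 0.619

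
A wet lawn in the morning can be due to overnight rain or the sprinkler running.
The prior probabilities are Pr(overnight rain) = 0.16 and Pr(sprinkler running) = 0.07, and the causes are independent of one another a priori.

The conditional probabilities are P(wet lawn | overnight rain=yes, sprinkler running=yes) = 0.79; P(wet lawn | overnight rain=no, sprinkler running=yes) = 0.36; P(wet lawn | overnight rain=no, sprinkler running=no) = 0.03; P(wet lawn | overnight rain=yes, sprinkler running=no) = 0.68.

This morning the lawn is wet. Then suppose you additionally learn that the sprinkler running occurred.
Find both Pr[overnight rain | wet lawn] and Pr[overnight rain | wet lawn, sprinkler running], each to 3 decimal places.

Pr[overnight rain | wet lawn] ≈ 0.712; Pr[overnight rain | wet lawn, sprinkler running] ≈ 0.295

Sum P(wet lawn|·) weighted by the priors over the 4 (overnight rain, sprinkler running) configurations:
  P(wet lawn) = 0.03×0.84×0.93 + 0.36×0.84×0.07 + 0.68×0.16×0.93 + 0.79×0.16×0.07
        = 0.023436 + 0.021168 + 0.101184 + 0.008848 = 0.154636
Keeping only the overnight rain-present terms gives 0.110032, so
  P(overnight rain | wet lawn) = 0.110032 / 0.154636 ≈ 0.712

Now also conditioning on sprinkler running=true:
P(wet lawn | sprinkler running) = 0.36*0.84 + 0.79*0.16 = 0.302400 + 0.126400 = 0.428800
The overnight rain-present share is 0.79*0.16 = 0.126400.
So P(overnight rain | wet lawn, sprinkler running) = 0.126400/0.428800 ≈ 0.295.
Conditioning on sprinkler running lowers the posterior on overnight rain: the classic explaining-away effect in a common-effect structure.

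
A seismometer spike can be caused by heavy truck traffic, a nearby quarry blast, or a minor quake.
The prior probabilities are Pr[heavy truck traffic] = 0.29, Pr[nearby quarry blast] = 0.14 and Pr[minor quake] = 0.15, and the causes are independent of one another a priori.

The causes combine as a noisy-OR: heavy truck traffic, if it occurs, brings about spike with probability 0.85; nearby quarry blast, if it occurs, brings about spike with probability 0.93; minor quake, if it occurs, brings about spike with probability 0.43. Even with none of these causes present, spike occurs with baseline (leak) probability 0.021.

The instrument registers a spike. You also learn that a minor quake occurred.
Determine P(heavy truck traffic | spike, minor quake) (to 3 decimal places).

Under noisy-OR, P(spike | causes) = 1 − (1−0.021)·∏(1−qᵢ) over the active causes.
Sum P(spike|·) weighted by the priors over the 4 (heavy truck traffic, nearby quarry blast) configurations:
  P(spike | minor quake) = 0.44197·0.71·0.86 + 0.960938·0.71·0.14 + 0.916295·0.29·0.86 + 0.994141·0.29·0.14
        = 0.269867 + 0.095517 + 0.228524 + 0.040362 = 0.634270
Keeping only the heavy truck traffic-present terms gives 0.268886, so
  P(heavy truck traffic | spike, minor quake) = 0.268886 / 0.634270 ≈ 0.424

P(heavy truck traffic | spike, minor quake) ≈ 0.424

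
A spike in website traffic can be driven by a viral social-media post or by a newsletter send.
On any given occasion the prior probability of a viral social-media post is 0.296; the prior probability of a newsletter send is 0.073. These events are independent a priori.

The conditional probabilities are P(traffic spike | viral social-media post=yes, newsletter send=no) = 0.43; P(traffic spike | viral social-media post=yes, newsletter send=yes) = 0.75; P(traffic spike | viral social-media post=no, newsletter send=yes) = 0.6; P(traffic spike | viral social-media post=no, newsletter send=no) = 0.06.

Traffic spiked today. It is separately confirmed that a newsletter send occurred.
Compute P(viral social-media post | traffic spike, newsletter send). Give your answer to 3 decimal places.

P(viral social-media post | traffic spike, newsletter send) ≈ 0.345

By total probability over both values of viral social-media post:
  P(traffic spike | newsletter send) = 0.6·0.704 + 0.75·0.296
        = 0.422400 + 0.222000 = 0.644400
Keeping only the viral social-media post-present terms gives 0.222000, so
  P(viral social-media post | traffic spike, newsletter send) = 0.222000 / 0.644400 ≈ 0.345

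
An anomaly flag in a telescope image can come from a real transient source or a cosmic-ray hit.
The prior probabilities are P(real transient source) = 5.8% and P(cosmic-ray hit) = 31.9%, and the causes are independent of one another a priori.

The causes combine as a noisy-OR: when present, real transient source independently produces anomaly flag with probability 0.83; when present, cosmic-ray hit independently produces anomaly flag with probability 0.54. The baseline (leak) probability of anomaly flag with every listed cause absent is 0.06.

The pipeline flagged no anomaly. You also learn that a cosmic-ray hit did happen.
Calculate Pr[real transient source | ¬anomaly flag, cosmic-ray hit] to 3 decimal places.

Under noisy-OR, P(anomaly flag | causes) = 1 − (1−0.06)·∏(1−qᵢ) over the active causes.
Enumerate both values of real transient source and weight by the priors:
  P(¬anomaly flag | cosmic-ray hit) = 0.4324×0.942 + 0.073508×0.058
        = 0.407321 + 0.004263 = 0.411584
Configurations with real transient source contribute 0.004263, so
  P(real transient source | ¬anomaly flag, cosmic-ray hit) = 0.004263 / 0.411584 ≈ 0.010

Pr[real transient source | ¬anomaly flag, cosmic-ray hit] ≈ 0.010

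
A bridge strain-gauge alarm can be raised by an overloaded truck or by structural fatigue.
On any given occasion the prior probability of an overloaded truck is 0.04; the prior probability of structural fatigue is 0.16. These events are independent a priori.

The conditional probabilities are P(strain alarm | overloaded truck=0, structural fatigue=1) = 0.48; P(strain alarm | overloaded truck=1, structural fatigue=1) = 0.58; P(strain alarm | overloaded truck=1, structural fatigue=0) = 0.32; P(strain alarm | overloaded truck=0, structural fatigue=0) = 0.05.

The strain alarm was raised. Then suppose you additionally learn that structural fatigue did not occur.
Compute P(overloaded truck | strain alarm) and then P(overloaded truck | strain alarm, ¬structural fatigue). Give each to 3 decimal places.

P(strain alarm) = 0.05×0.96×0.84 + 0.48×0.96×0.16 + 0.32×0.04×0.84 + 0.58×0.04×0.16 = 0.040320 + 0.073728 + 0.010752 + 0.003712 = 0.128512
The overloaded truck-present share is 0.010752 + 0.003712 = 0.014464.
Hence the posterior is 0.014464/0.128512 ≈ 0.113.

Now condition on the additional information:
Sum P(strain alarm|·) weighted by the priors over both values of overloaded truck:
  P(strain alarm | ¬structural fatigue) = 0.05*0.96 + 0.32*0.04
        = 0.048000 + 0.012800 = 0.060800
The terms with overloaded truck present sum to 0.012800, so
  P(overloaded truck | strain alarm, ¬structural fatigue) = 0.012800 / 0.060800 ≈ 0.211
Ruling out structural fatigue raises the posterior on overloaded truck — the flip side of explaining away.

P(overloaded truck | strain alarm) ≈ 0.113; P(overloaded truck | strain alarm, ¬structural fatigue) ≈ 0.211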